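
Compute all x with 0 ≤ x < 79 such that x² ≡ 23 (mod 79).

Since 79 ≡ 3 (mod 4), a square root of 23 is 23^((79+1)/4) = 23^20 mod 79.
Repeated squaring: 23^2≡55, 23^4≡23, 23^8≡55, 23^16≡23 (mod 79).
23^20 = 23^(16+4) ≡ 55 (mod 79).
Check: 55² = 3025 ≡ 23 (mod 79). The two roots are 24 and 55.

24, 55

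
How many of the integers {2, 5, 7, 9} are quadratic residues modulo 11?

2

(2/11) = -1 → non-residue.
(5/11) = +1 → QR.
(7/11) = -1 → non-residue.
(9/11) = +1 → QR.
Total quadratic residues among the 4: 2.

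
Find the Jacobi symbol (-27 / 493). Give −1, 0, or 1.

First reduce: -27 ≡ 466 (mod 493).
Pull out 2: since 493 ≡ 5 (mod 8), (2/493) = -1.
Reciprocity: 233 ≡ 1 and 493 ≡ 1 (mod 4), so (233/493) = +(493/233).
Reduce top mod 233: now compute (27/233).
Reciprocity: 27 ≡ 3 and 233 ≡ 1 (mod 4), so (27/233) = +(233/27).
Reduce top mod 27: now compute (17/27).
Reciprocity: 17 ≡ 1 and 27 ≡ 3 (mod 4), so (17/27) = +(27/17).
Reduce top mod 17: now compute (10/17).
Pull out 2: since 17 ≡ 1 (mod 8), (2/17) = +1.
Reciprocity: 5 ≡ 1 and 17 ≡ 1 (mod 4), so (5/17) = +(17/5).
Reduce top mod 5: now compute (2/5).
Pull out 2: since 5 ≡ 5 (mod 8), (2/5) = -1.
Reached (1/5) = 1. Collecting the sign flips along the way, the symbol is +1.

1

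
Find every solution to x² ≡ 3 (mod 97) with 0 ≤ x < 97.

97 ≡ 1 (mod 4), so we find a root by search.
Trying successive values, 10² = 100 ≡ 3 (mod 97). The other root is 97 − 10 = 87.

10, 87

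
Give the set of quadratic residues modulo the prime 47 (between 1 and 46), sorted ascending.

1,2,3,4,6,7,8,9,12,14,16,17,18,21,24,25,27,28,32,34,36,37,42

Square k = 1,…,23 (k and 47−k give the same square):
1²=1, 2²=4, 3²=9, 4²=16, 5²=25, 6²=36, 7²≡2, 8²≡17, 9²≡34, 10²≡6, 11²≡27, 12²≡3, 13²≡28, 14²≡8, 15²≡37, 16²≡21, 17²≡7, 18²≡42, 19²≡32, 20²≡24, 21²≡18, 22²≡14, 23²≡12 (mod 47).
So the quadratic residues mod 47 are {1, 2, 3, 4, 6, 7, 8, 9, 12, 14, 16, 17, 18, 21, 24, 25, 27, 28, 32, 34, 36, 37, 42}.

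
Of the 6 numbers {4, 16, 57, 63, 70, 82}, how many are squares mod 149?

4

(4/149) = +1 → QR.
(16/149) = +1 → QR.
(57/149) = -1 → non-residue.
(63/149) = +1 → QR.
(70/149) = -1 → non-residue.
(82/149) = +1 → QR.
Total quadratic residues among the 6: 4.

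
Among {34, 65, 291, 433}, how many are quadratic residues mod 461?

(34/461) = -1 → non-residue.
(65/461) = -1 → non-residue.
(291/461) = -1 → non-residue.
(433/461) = -1 → non-residue.
Total quadratic residues among the 4: 0.

0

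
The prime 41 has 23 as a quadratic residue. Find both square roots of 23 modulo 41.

8, 33

41 ≡ 1 (mod 4), so we find a root by search.
Trying successive values, 8² = 64 ≡ 23 (mod 41). The other root is 41 − 8 = 33.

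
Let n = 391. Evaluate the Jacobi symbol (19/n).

Reciprocity: 19 ≡ 3 and 391 ≡ 3 (mod 4), so (19/391) = −(391/19).
Reduce top mod 19: now compute (11/19).
Reciprocity: 11 ≡ 3 and 19 ≡ 3 (mod 4), so (11/19) = −(19/11).
Reduce top mod 11: now compute (8/11).
Pull out 2^3: since 11 ≡ 3 (mod 8), (2/11) = -1, so (2/11)^3 = -1.
Reached (1/11) = 1. Collecting the sign flips along the way, the symbol is -1.

-1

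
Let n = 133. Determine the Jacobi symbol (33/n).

1

Reciprocity: 33 ≡ 1 and 133 ≡ 1 (mod 4), so (33/133) = +(133/33).
Reduce top mod 33: now compute (1/33).
Reached (1/33) = 1. Collecting the sign flips along the way, the symbol is +1.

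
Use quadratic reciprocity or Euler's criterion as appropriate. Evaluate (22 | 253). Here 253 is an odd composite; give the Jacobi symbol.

Pull out 2: since 253 ≡ 5 (mod 8), (2/253) = -1.
Reciprocity: 11 ≡ 3 and 253 ≡ 1 (mod 4), so (11/253) = +(253/11).
Reduce top mod 11: now compute (0/11).
Top reduces to 0: gcd > 1, so the symbol is 0.

0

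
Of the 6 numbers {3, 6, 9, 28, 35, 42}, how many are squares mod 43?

(3/43) = -1 → non-residue.
(6/43) = +1 → QR.
(9/43) = +1 → QR.
(28/43) = -1 → non-residue.
(35/43) = +1 → QR.
(42/43) = -1 → non-residue.
Total quadratic residues among the 6: 3.

3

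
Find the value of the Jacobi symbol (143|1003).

-1

Reciprocity: 143 ≡ 3 and 1003 ≡ 3 (mod 4), so (143/1003) = −(1003/143).
Reduce top mod 143: now compute (2/143).
Pull out 2: since 143 ≡ 7 (mod 8), (2/143) = +1.
Reached (1/143) = 1. Collecting the sign flips along the way, the symbol is -1.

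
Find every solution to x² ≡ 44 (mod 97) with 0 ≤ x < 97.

97 ≡ 1 (mod 4), so we find a root by search.
Trying successive values, 23² = 529 ≡ 44 (mod 97). The other root is 97 − 23 = 74.

23, 74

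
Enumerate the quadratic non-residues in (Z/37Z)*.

Square k = 1,…,18 (k and 37−k give the same square):
1²=1, 2²=4, 3²=9, 4²=16, 5²=25, 6²=36, 7²≡12, 8²≡27, 9²≡7, 10²≡26, 11²≡10, 12²≡33, 13²≡21, 14²≡11, 15²≡3, 16²≡34, 17²≡30, 18²≡28 (mod 37).
The residues are {1, 3, 4, 7, 9, 10, 11, 12, 16, 21, 25, 26, 27, 28, 30, 33, 34, 36}; the non-residues are the remaining 18 nonzero classes.

2, 5, 6, 8, 13, 14, 15, 17, 18, 19, 20, 22, 23, 24, 29, 31, 32, 35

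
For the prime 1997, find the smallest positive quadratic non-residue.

2

(2/1997) = −1, so 2 is the smallest positive non-residue mod 1997.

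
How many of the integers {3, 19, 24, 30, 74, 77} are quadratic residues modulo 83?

3

(3/83) = +1 → QR.
(19/83) = -1 → non-residue.
(24/83) = -1 → non-residue.
(30/83) = +1 → QR.
(74/83) = -1 → non-residue.
(77/83) = +1 → QR.
Total quadratic residues among the 6: 3.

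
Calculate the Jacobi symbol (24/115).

Pull out 2^3: since 115 ≡ 3 (mod 8), (2/115) = -1, so (2/115)^3 = -1.
Reciprocity: 3 ≡ 3 and 115 ≡ 3 (mod 4), so (3/115) = −(115/3).
Reduce top mod 3: now compute (1/3).
Reached (1/3) = 1. Collecting the sign flips along the way, the symbol is +1.

1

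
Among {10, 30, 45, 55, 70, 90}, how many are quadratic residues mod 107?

3

(10/107) = +1 → QR.
(30/107) = +1 → QR.
(45/107) = -1 → non-residue.
(55/107) = -1 → non-residue.
(70/107) = -1 → non-residue.
(90/107) = +1 → QR.
Total quadratic residues among the 6: 3.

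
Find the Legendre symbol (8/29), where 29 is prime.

-1

Pull out 2^3: since 29 ≡ 5 (mod 8), (2/29) = -1, so (2/29)^3 = -1.
Reached (1/29) = 1. Collecting the sign flips along the way, the symbol is -1.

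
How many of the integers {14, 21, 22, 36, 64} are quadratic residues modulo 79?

4

(14/79) = -1 → non-residue.
(21/79) = +1 → QR.
(22/79) = +1 → QR.
(36/79) = +1 → QR.
(64/79) = +1 → QR.
Total quadratic residues among the 5: 4.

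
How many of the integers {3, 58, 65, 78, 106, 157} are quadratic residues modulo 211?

(3/211) = -1 → non-residue.
(58/211) = +1 → QR.
(65/211) = +1 → QR.
(78/211) = +1 → QR.
(106/211) = -1 → non-residue.
(157/211) = -1 → non-residue.
Total quadratic residues among the 6: 3.

3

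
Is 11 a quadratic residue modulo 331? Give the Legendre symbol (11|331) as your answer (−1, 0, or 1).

-1

Reciprocity: 11 ≡ 3 and 331 ≡ 3 (mod 4), so (11/331) = −(331/11).
Reduce top mod 11: now compute (1/11).
Reached (1/11) = 1. Collecting the sign flips along the way, the symbol is -1.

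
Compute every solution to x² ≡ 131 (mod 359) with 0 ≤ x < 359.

61, 298

Since 359 ≡ 3 (mod 4), a square root of 131 is 131^((359+1)/4) = 131^90 mod 359.
Repeated squaring: 131^2≡288, 131^4≡15, 131^8≡225, 131^16≡6, 131^32≡36, 131^64≡219 (mod 359).
131^90 = 131^(64+16+8+2) ≡ 298 (mod 359).
Check: 298² = 88804 ≡ 131 (mod 359). The two roots are 61 and 298.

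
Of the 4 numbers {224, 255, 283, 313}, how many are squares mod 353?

2

(224/353) = -1 → non-residue.
(255/353) = +1 → QR.
(283/353) = +1 → QR.
(313/353) = -1 → non-residue.
Total quadratic residues among the 4: 2.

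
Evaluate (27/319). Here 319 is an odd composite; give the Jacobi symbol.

Reciprocity: 27 ≡ 3 and 319 ≡ 3 (mod 4), so (27/319) = −(319/27).
Reduce top mod 27: now compute (22/27).
Pull out 2: since 27 ≡ 3 (mod 8), (2/27) = -1.
Reciprocity: 11 ≡ 3 and 27 ≡ 3 (mod 4), so (11/27) = −(27/11).
Reduce top mod 11: now compute (5/11).
Reciprocity: 5 ≡ 1 and 11 ≡ 3 (mod 4), so (5/11) = +(11/5).
Reduce top mod 5: now compute (1/5).
Reached (1/5) = 1. Collecting the sign flips along the way, the symbol is -1.

-1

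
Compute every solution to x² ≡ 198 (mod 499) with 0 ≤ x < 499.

157, 342

Since 499 ≡ 3 (mod 4), a square root of 198 is 198^((499+1)/4) = 198^125 mod 499.
Repeated squaring: 198^2≡282, 198^4≡183, 198^8≡56, 198^16≡142, 198^32≡204, 198^64≡199 (mod 499).
198^125 = 198^(64+32+16+8+4+1) ≡ 342 (mod 499).
Check: 342² = 116964 ≡ 198 (mod 499). The two roots are 157 and 342.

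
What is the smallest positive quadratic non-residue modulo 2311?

3

(2/2311) = +1, so 2 is a residue.
(3/2311) = −1, so 3 is the smallest positive non-residue mod 2311.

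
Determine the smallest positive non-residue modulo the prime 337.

5

(2/337) = +1, so 2 is a residue.
(3/337) = +1, so 3 is a residue.
(4/337) = +1, so 4 is a residue.
(5/337) = −1, so 5 is the smallest positive non-residue mod 337.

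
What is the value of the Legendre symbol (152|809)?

Euler's criterion: (152/809) ≡ 152^404 (mod 809).
152^2 ≡ 452 (mod 809)
152^4 ≡ 436 (mod 809)
152^8 ≡ 790 (mod 809)
152^16 ≡ 361 (mod 809)
152^32 ≡ 72 (mod 809)
152^64 ≡ 330 (mod 809)
152^128 ≡ 494 (mod 809)
152^256 ≡ 527 (mod 809)
152^404 = 152^(256+128+16+4) ≡ 1 (mod 809).
Result is 1, so (152/809) = 1.

1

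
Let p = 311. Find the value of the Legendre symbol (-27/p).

First reduce: -27 ≡ 284 (mod 311).
Pull out 2^2: since 311 ≡ 7 (mod 8), (2/311) = +1, so (2/311)^2 = +1.
Reciprocity: 71 ≡ 3 and 311 ≡ 3 (mod 4), so (71/311) = −(311/71).
Reduce top mod 71: now compute (27/71).
Reciprocity: 27 ≡ 3 and 71 ≡ 3 (mod 4), so (27/71) = −(71/27).
Reduce top mod 27: now compute (17/27).
Reciprocity: 17 ≡ 1 and 27 ≡ 3 (mod 4), so (17/27) = +(27/17).
Reduce top mod 17: now compute (10/17).
Pull out 2: since 17 ≡ 1 (mod 8), (2/17) = +1.
Reciprocity: 5 ≡ 1 and 17 ≡ 1 (mod 4), so (5/17) = +(17/5).
Reduce top mod 5: now compute (2/5).
Pull out 2: since 5 ≡ 5 (mod 8), (2/5) = -1.
Reached (1/5) = 1. Collecting the sign flips along the way, the symbol is -1.

-1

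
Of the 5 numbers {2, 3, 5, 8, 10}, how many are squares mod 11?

(2/11) = -1 → non-residue.
(3/11) = +1 → QR.
(5/11) = +1 → QR.
(8/11) = -1 → non-residue.
(10/11) = -1 → non-residue.
Total quadratic residues among the 5: 2.

2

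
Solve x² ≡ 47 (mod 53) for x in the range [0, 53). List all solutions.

10, 43

53 ≡ 1 (mod 4), so we find a root by search.
Trying successive values, 10² = 100 ≡ 47 (mod 53). The other root is 53 − 10 = 43.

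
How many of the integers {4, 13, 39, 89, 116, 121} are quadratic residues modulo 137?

3

(4/137) = +1 → QR.
(13/137) = -1 → non-residue.
(39/137) = +1 → QR.
(89/137) = -1 → non-residue.
(116/137) = -1 → non-residue.
(121/137) = +1 → QR.
Total quadratic residues among the 6: 3.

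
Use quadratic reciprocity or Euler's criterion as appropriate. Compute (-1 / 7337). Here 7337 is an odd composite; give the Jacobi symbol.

First reduce: -1 ≡ 7336 (mod 7337).
Pull out 2^3: since 7337 ≡ 1 (mod 8), (2/7337) = +1, so (2/7337)^3 = +1.
Reciprocity: 917 ≡ 1 and 7337 ≡ 1 (mod 4), so (917/7337) = +(7337/917).
Reduce top mod 917: now compute (1/917).
Reached (1/917) = 1. Collecting the sign flips along the way, the symbol is +1.

1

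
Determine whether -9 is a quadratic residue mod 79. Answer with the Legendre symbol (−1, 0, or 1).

First reduce: -9 ≡ 70 (mod 79).
Pull out 2: since 79 ≡ 7 (mod 8), (2/79) = +1.
Reciprocity: 35 ≡ 3 and 79 ≡ 3 (mod 4), so (35/79) = −(79/35).
Reduce top mod 35: now compute (9/35).
Reciprocity: 9 ≡ 1 and 35 ≡ 3 (mod 4), so (9/35) = +(35/9).
Reduce top mod 9: now compute (8/9).
Pull out 2^3: since 9 ≡ 1 (mod 8), (2/9) = +1, so (2/9)^3 = +1.
Reached (1/9) = 1. Collecting the sign flips along the way, the symbol is -1.

-1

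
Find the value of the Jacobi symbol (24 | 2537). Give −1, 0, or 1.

-1

Pull out 2^3: since 2537 ≡ 1 (mod 8), (2/2537) = +1, so (2/2537)^3 = +1.
Reciprocity: 3 ≡ 3 and 2537 ≡ 1 (mod 4), so (3/2537) = +(2537/3).
Reduce top mod 3: now compute (2/3).
Pull out 2: since 3 ≡ 3 (mod 8), (2/3) = -1.
Reached (1/3) = 1. Collecting the sign flips along the way, the symbol is -1.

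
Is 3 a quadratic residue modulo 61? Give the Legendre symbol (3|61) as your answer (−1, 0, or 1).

1

Reciprocity: 3 ≡ 3 and 61 ≡ 1 (mod 4), so (3/61) = +(61/3).
Reduce top mod 3: now compute (1/3).
Reached (1/3) = 1. Collecting the sign flips along the way, the symbol is +1.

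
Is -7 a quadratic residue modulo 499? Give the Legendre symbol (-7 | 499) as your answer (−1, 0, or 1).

Euler's criterion: (-7/499) ≡ 492^249 (mod 499).
492^2 ≡ 49 (mod 499)
492^4 ≡ 405 (mod 499)
492^8 ≡ 353 (mod 499)
492^16 ≡ 358 (mod 499)
492^32 ≡ 420 (mod 499)
492^64 ≡ 253 (mod 499)
492^128 ≡ 137 (mod 499)
492^249 = 492^(128+64+32+16+8+1) ≡ 1 (mod 499).
Result is 1, so (-7/499) = 1.

1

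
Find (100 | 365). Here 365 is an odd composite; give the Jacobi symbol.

0

Pull out 2^2: since 365 ≡ 5 (mod 8), (2/365) = -1, so (2/365)^2 = +1.
Reciprocity: 25 ≡ 1 and 365 ≡ 1 (mod 4), so (25/365) = +(365/25).
Reduce top mod 25: now compute (15/25).
Reciprocity: 15 ≡ 3 and 25 ≡ 1 (mod 4), so (15/25) = +(25/15).
Reduce top mod 15: now compute (10/15).
Pull out 2: since 15 ≡ 7 (mod 8), (2/15) = +1.
Reciprocity: 5 ≡ 1 and 15 ≡ 3 (mod 4), so (5/15) = +(15/5).
Reduce top mod 5: now compute (0/5).
Top reduces to 0: gcd > 1, so the symbol is 0.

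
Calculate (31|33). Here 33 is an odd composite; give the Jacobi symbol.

1

Reciprocity: 31 ≡ 3 and 33 ≡ 1 (mod 4), so (31/33) = +(33/31).
Reduce top mod 31: now compute (2/31).
Pull out 2: since 31 ≡ 7 (mod 8), (2/31) = +1.
Reached (1/31) = 1. Collecting the sign flips along the way, the symbol is +1.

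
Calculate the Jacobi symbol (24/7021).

-1

Pull out 2^3: since 7021 ≡ 5 (mod 8), (2/7021) = -1, so (2/7021)^3 = -1.
Reciprocity: 3 ≡ 3 and 7021 ≡ 1 (mod 4), so (3/7021) = +(7021/3).
Reduce top mod 3: now compute (1/3).
Reached (1/3) = 1. Collecting the sign flips along the way, the symbol is -1.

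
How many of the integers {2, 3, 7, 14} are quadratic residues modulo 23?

(2/23) = +1 → QR.
(3/23) = +1 → QR.
(7/23) = -1 → non-residue.
(14/23) = -1 → non-residue.
Total quadratic residues among the 4: 2.

2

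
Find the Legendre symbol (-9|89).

First reduce: -9 ≡ 80 (mod 89).
Pull out 2^4: since 89 ≡ 1 (mod 8), (2/89) = +1, so (2/89)^4 = +1.
Reciprocity: 5 ≡ 1 and 89 ≡ 1 (mod 4), so (5/89) = +(89/5).
Reduce top mod 5: now compute (4/5).
Pull out 2^2: since 5 ≡ 5 (mod 8), (2/5) = -1, so (2/5)^2 = +1.
Reached (1/5) = 1. Collecting the sign flips along the way, the symbol is +1.

1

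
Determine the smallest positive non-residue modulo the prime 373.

2

(2/373) = −1, so 2 is the smallest positive non-residue mod 373.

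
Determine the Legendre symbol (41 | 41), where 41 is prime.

First reduce: 41 ≡ 0 (mod 41).
Top reduces to 0: gcd > 1, so the symbol is 0.

0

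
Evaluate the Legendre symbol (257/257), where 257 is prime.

First reduce: 257 ≡ 0 (mod 257).
Top reduces to 0: gcd > 1, so the symbol is 0.

0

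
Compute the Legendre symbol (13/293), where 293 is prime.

Reciprocity: 13 ≡ 1 and 293 ≡ 1 (mod 4), so (13/293) = +(293/13).
Reduce top mod 13: now compute (7/13).
Reciprocity: 7 ≡ 3 and 13 ≡ 1 (mod 4), so (7/13) = +(13/7).
Reduce top mod 7: now compute (6/7).
Pull out 2: since 7 ≡ 7 (mod 8), (2/7) = +1.
Reciprocity: 3 ≡ 3 and 7 ≡ 3 (mod 4), so (3/7) = −(7/3).
Reduce top mod 3: now compute (1/3).
Reached (1/3) = 1. Collecting the sign flips along the way, the symbol is -1.

-1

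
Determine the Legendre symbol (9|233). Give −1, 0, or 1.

1

Reciprocity: 9 ≡ 1 and 233 ≡ 1 (mod 4), so (9/233) = +(233/9).
Reduce top mod 9: now compute (8/9).
Pull out 2^3: since 9 ≡ 1 (mod 8), (2/9) = +1, so (2/9)^3 = +1.
Reached (1/9) = 1. Collecting the sign flips along the way, the symbol is +1.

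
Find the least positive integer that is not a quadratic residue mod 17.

(2/17) = +1, so 2 is a residue.
(3/17) = −1, so 3 is the smallest positive non-residue mod 17.

3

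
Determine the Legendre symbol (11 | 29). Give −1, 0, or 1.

-1

Reciprocity: 11 ≡ 3 and 29 ≡ 1 (mod 4), so (11/29) = +(29/11).
Reduce top mod 11: now compute (7/11).
Reciprocity: 7 ≡ 3 and 11 ≡ 3 (mod 4), so (7/11) = −(11/7).
Reduce top mod 7: now compute (4/7).
Pull out 2^2: since 7 ≡ 7 (mod 8), (2/7) = +1, so (2/7)^2 = +1.
Reached (1/7) = 1. Collecting the sign flips along the way, the symbol is -1.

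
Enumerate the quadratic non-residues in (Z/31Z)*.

3, 6, 11, 12, 13, 15, 17, 21, 22, 23, 24, 26, 27, 29, 30

Square k = 1,…,15 (k and 31−k give the same square):
1²=1, 2²=4, 3²=9, 4²=16, 5²=25, 6²≡5, 7²≡18, 8²≡2, 9²≡19, 10²≡7, 11²≡28, 12²≡20, 13²≡14, 14²≡10, 15²≡8 (mod 31).
The residues are {1, 2, 4, 5, 7, 8, 9, 10, 14, 16, 18, 19, 20, 25, 28}; the non-residues are the remaining 15 nonzero classes.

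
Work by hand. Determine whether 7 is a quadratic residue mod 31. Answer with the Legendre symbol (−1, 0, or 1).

Euler's criterion: (7/31) ≡ 7^15 (mod 31).
7^2 ≡ 18 (mod 31)
7^4 ≡ 14 (mod 31)
7^8 ≡ 10 (mod 31)
7^15 = 7^(8+4+2+1) ≡ 1 (mod 31).
Result is 1, so (7/31) = 1.

1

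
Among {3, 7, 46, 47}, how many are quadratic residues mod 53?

(3/53) = -1 → non-residue.
(7/53) = +1 → QR.
(46/53) = +1 → QR.
(47/53) = +1 → QR.
Total quadratic residues among the 4: 3.

3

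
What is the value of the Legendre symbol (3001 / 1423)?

First reduce: 3001 ≡ 155 (mod 1423).
Reciprocity: 155 ≡ 3 and 1423 ≡ 3 (mod 4), so (155/1423) = −(1423/155).
Reduce top mod 155: now compute (28/155).
Pull out 2^2: since 155 ≡ 3 (mod 8), (2/155) = -1, so (2/155)^2 = +1.
Reciprocity: 7 ≡ 3 and 155 ≡ 3 (mod 4), so (7/155) = −(155/7).
Reduce top mod 7: now compute (1/7).
Reached (1/7) = 1. Collecting the sign flips along the way, the symbol is +1.

1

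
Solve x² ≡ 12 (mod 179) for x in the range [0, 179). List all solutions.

Since 179 ≡ 3 (mod 4), a square root of 12 is 12^((179+1)/4) = 12^45 mod 179.
Repeated squaring: 12^2≡144, 12^4≡151, 12^8≡68, 12^16≡149, 12^32≡5 (mod 179).
12^45 = 12^(32+8+4+1) ≡ 141 (mod 179).
Check: 141² = 19881 ≡ 12 (mod 179). The two roots are 38 and 141.

38, 141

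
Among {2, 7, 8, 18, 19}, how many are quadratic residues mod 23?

3

(2/23) = +1 → QR.
(7/23) = -1 → non-residue.
(8/23) = +1 → QR.
(18/23) = +1 → QR.
(19/23) = -1 → non-residue.
Total quadratic residues among the 5: 3.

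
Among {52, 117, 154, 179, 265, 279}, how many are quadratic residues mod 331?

(52/331) = -1 → non-residue.
(117/331) = -1 → non-residue.
(154/331) = -1 → non-residue.
(179/331) = +1 → QR.
(265/331) = +1 → QR.
(279/331) = +1 → QR.
Total quadratic residues among the 6: 3.

3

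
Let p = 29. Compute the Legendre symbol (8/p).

-1

Pull out 2^3: since 29 ≡ 5 (mod 8), (2/29) = -1, so (2/29)^3 = -1.
Reached (1/29) = 1. Collecting the sign flips along the way, the symbol is -1.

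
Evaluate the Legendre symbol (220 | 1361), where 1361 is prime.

-1

Pull out 2^2: since 1361 ≡ 1 (mod 8), (2/1361) = +1, so (2/1361)^2 = +1.
Reciprocity: 55 ≡ 3 and 1361 ≡ 1 (mod 4), so (55/1361) = +(1361/55).
Reduce top mod 55: now compute (41/55).
Reciprocity: 41 ≡ 1 and 55 ≡ 3 (mod 4), so (41/55) = +(55/41).
Reduce top mod 41: now compute (14/41).
Pull out 2: since 41 ≡ 1 (mod 8), (2/41) = +1.
Reciprocity: 7 ≡ 3 and 41 ≡ 1 (mod 4), so (7/41) = +(41/7).
Reduce top mod 7: now compute (6/7).
Pull out 2: since 7 ≡ 7 (mod 8), (2/7) = +1.
Reciprocity: 3 ≡ 3 and 7 ≡ 3 (mod 4), so (3/7) = −(7/3).
Reduce top mod 3: now compute (1/3).
Reached (1/3) = 1. Collecting the sign flips along the way, the symbol is -1.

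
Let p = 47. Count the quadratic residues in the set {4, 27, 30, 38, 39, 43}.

2

(4/47) = +1 → QR.
(27/47) = +1 → QR.
(30/47) = -1 → non-residue.
(38/47) = -1 → non-residue.
(39/47) = -1 → non-residue.
(43/47) = -1 → non-residue.
Total quadratic residues among the 6: 2.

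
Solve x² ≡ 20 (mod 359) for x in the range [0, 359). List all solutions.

63, 296

Since 359 ≡ 3 (mod 4), a square root of 20 is 20^((359+1)/4) = 20^90 mod 359.
Repeated squaring: 20^2≡41, 20^4≡245, 20^8≡72, 20^16≡158, 20^32≡193, 20^64≡272 (mod 359).
20^90 = 20^(64+16+8+2) ≡ 296 (mod 359).
Check: 296² = 87616 ≡ 20 (mod 359). The two roots are 63 and 296.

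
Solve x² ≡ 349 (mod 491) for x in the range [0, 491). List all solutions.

Since 491 ≡ 3 (mod 4), a square root of 349 is 349^((491+1)/4) = 349^123 mod 491.
Repeated squaring: 349^2≡33, 349^4≡107, 349^8≡156, 349^16≡277, 349^32≡133, 349^64≡13 (mod 491).
349^123 = 349^(64+32+16+8+2+1) ≡ 79 (mod 491).
Check: 79² = 6241 ≡ 349 (mod 491). The two roots are 79 and 412.

79, 412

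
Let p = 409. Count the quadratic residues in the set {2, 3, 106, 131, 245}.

5

(2/409) = +1 → QR.
(3/409) = +1 → QR.
(106/409) = +1 → QR.
(131/409) = +1 → QR.
(245/409) = +1 → QR.
Total quadratic residues among the 5: 5.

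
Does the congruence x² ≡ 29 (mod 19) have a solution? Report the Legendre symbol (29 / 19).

First reduce: 29 ≡ 10 (mod 19).
Pull out 2: since 19 ≡ 3 (mod 8), (2/19) = -1.
Reciprocity: 5 ≡ 1 and 19 ≡ 3 (mod 4), so (5/19) = +(19/5).
Reduce top mod 5: now compute (4/5).
Pull out 2^2: since 5 ≡ 5 (mod 8), (2/5) = -1, so (2/5)^2 = +1.
Reached (1/5) = 1. Collecting the sign flips along the way, the symbol is -1.

-1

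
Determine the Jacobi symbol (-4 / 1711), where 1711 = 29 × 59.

First reduce: -4 ≡ 1707 (mod 1711).
Reciprocity: 1707 ≡ 3 and 1711 ≡ 3 (mod 4), so (1707/1711) = −(1711/1707).
Reduce top mod 1707: now compute (4/1707).
Pull out 2^2: since 1707 ≡ 3 (mod 8), (2/1707) = -1, so (2/1707)^2 = +1.
Reached (1/1707) = 1. Collecting the sign flips along the way, the symbol is -1.

-1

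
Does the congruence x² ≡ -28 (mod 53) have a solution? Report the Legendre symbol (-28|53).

First reduce: -28 ≡ 25 (mod 53).
Reciprocity: 25 ≡ 1 and 53 ≡ 1 (mod 4), so (25/53) = +(53/25).
Reduce top mod 25: now compute (3/25).
Reciprocity: 3 ≡ 3 and 25 ≡ 1 (mod 4), so (3/25) = +(25/3).
Reduce top mod 3: now compute (1/3).
Reached (1/3) = 1. Collecting the sign flips along the way, the symbol is +1.

1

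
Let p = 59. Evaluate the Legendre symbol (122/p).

1

First reduce: 122 ≡ 4 (mod 59).
Pull out 2^2: since 59 ≡ 3 (mod 8), (2/59) = -1, so (2/59)^2 = +1.
Reached (1/59) = 1. Collecting the sign flips along the way, the symbol is +1.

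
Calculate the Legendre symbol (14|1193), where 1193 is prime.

-1

Pull out 2: since 1193 ≡ 1 (mod 8), (2/1193) = +1.
Reciprocity: 7 ≡ 3 and 1193 ≡ 1 (mod 4), so (7/1193) = +(1193/7).
Reduce top mod 7: now compute (3/7).
Reciprocity: 3 ≡ 3 and 7 ≡ 3 (mod 4), so (3/7) = −(7/3).
Reduce top mod 3: now compute (1/3).
Reached (1/3) = 1. Collecting the sign flips along the way, the symbol is -1.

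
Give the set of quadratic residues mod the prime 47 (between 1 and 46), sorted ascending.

Square k = 1,…,23 (k and 47−k give the same square):
1²=1, 2²=4, 3²=9, 4²=16, 5²=25, 6²=36, 7²≡2, 8²≡17, 9²≡34, 10²≡6, 11²≡27, 12²≡3, 13²≡28, 14²≡8, 15²≡37, 16²≡21, 17²≡7, 18²≡42, 19²≡32, 20²≡24, 21²≡18, 22²≡14, 23²≡12 (mod 47).
So the quadratic residues mod 47 are {1, 2, 3, 4, 6, 7, 8, 9, 12, 14, 16, 17, 18, 21, 24, 25, 27, 28, 32, 34, 36, 37, 42}.

1 2 3 4 6 7 8 9 12 14 16 17 18 21 24 25 27 28 32 34 36 37 42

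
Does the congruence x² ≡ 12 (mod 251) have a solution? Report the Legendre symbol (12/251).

Euler's criterion: (12/251) ≡ 12^125 (mod 251).
12^2 ≡ 144 (mod 251)
12^4 ≡ 154 (mod 251)
12^8 ≡ 122 (mod 251)
12^16 ≡ 75 (mod 251)
12^32 ≡ 103 (mod 251)
12^64 ≡ 67 (mod 251)
12^125 = 12^(64+32+16+8+4+1) ≡ 1 (mod 251).
Result is 1, so (12/251) = 1.

1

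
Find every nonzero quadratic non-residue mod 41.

Square k = 1,…,20 (k and 41−k give the same square):
1²=1, 2²=4, 3²=9, 4²=16, 5²=25, 6²=36, 7²≡8, 8²≡23, 9²≡40, 10²≡18, 11²≡39, 12²≡21, 13²≡5, 14²≡32, 15²≡20, 16²≡10, 17²≡2, 18²≡37, 19²≡33, 20²≡31 (mod 41).
The residues are {1, 2, 4, 5, 8, 9, 10, 16, 18, 20, 21, 23, 25, 31, 32, 33, 36, 37, 39, 40}; the non-residues are the remaining 20 nonzero classes.

3 6 7 11 12 13 14 15 17 19 22 24 26 27 28 29 30 34 35 38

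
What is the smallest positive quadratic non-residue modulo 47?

5

(2/47) = +1, so 2 is a residue.
(3/47) = +1, so 3 is a residue.
(4/47) = +1, so 4 is a residue.
(5/47) = −1, so 5 is the smallest positive non-residue mod 47.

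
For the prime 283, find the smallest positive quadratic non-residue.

(2/283) = −1, so 2 is the smallest positive non-residue mod 283.

2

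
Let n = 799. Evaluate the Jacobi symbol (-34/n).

0

First reduce: -34 ≡ 765 (mod 799).
Reciprocity: 765 ≡ 1 and 799 ≡ 3 (mod 4), so (765/799) = +(799/765).
Reduce top mod 765: now compute (34/765).
Pull out 2: since 765 ≡ 5 (mod 8), (2/765) = -1.
Reciprocity: 17 ≡ 1 and 765 ≡ 1 (mod 4), so (17/765) = +(765/17).
Reduce top mod 17: now compute (0/17).
Top reduces to 0: gcd > 1, so the symbol is 0.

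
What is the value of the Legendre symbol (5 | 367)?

Reciprocity: 5 ≡ 1 and 367 ≡ 3 (mod 4), so (5/367) = +(367/5).
Reduce top mod 5: now compute (2/5).
Pull out 2: since 5 ≡ 5 (mod 8), (2/5) = -1.
Reached (1/5) = 1. Collecting the sign flips along the way, the symbol is -1.

-1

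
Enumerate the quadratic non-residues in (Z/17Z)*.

3 5 6 7 10 11 12 14

Square k = 1,…,8 (k and 17−k give the same square):
1²=1, 2²=4, 3²=9, 4²=16, 5²≡8, 6²≡2, 7²≡15, 8²≡13 (mod 17).
The residues are {1, 2, 4, 8, 9, 13, 15, 16}; the non-residues are the remaining 8 nonzero classes.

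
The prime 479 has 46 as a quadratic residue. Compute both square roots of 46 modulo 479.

Since 479 ≡ 3 (mod 4), a square root of 46 is 46^((479+1)/4) = 46^120 mod 479.
Repeated squaring: 46^2≡200, 46^4≡243, 46^8≡132, 46^16≡180, 46^32≡307, 46^64≡365 (mod 479).
46^120 = 46^(64+32+16+8) ≡ 142 (mod 479).
Check: 142² = 20164 ≡ 46 (mod 479). The two roots are 142 and 337.

142, 337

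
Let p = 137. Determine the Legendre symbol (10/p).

Pull out 2: since 137 ≡ 1 (mod 8), (2/137) = +1.
Reciprocity: 5 ≡ 1 and 137 ≡ 1 (mod 4), so (5/137) = +(137/5).
Reduce top mod 5: now compute (2/5).
Pull out 2: since 5 ≡ 5 (mod 8), (2/5) = -1.
Reached (1/5) = 1. Collecting the sign flips along the way, the symbol is -1.

-1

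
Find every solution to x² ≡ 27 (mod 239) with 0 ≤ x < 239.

Since 239 ≡ 3 (mod 4), a square root of 27 is 27^((239+1)/4) = 27^60 mod 239.
Repeated squaring: 27^2≡12, 27^4≡144, 27^8≡182, 27^16≡142, 27^32≡88 (mod 239).
27^60 = 27^(32+16+8+4) ≡ 160 (mod 239).
Check: 160² = 25600 ≡ 27 (mod 239). The two roots are 79 and 160.

79, 160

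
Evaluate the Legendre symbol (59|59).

First reduce: 59 ≡ 0 (mod 59).
Top reduces to 0: gcd > 1, so the symbol is 0.

0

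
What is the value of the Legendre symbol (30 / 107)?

Pull out 2: since 107 ≡ 3 (mod 8), (2/107) = -1.
Reciprocity: 15 ≡ 3 and 107 ≡ 3 (mod 4), so (15/107) = −(107/15).
Reduce top mod 15: now compute (2/15).
Pull out 2: since 15 ≡ 7 (mod 8), (2/15) = +1.
Reached (1/15) = 1. Collecting the sign flips along the way, the symbol is +1.

1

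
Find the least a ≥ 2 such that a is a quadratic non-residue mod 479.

(2/479) = +1, so 2 is a residue.
(3/479) = +1, so 3 is a residue.
(4/479) = +1, so 4 is a residue.
(5/479) = +1, so 5 is a residue.
(6/479) = +1, so 6 is a residue.
(7/479) = +1, so 7 is a residue.
(8/479) = +1, so 8 is a residue.
(9/479) = +1, so 9 is a residue.
(10/479) = +1, so 10 is a residue.
(11/479) = +1, so 11 is a residue.
(12/479) = +1, so 12 is a residue.
(13/479) = −1, so 13 is the smallest positive non-residue mod 479.

13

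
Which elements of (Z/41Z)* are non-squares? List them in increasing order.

3, 6, 7, 11, 12, 13, 14, 15, 17, 19, 22, 24, 26, 27, 28, 29, 30, 34, 35, 38

Square k = 1,…,20 (k and 41−k give the same square):
1²=1, 2²=4, 3²=9, 4²=16, 5²=25, 6²=36, 7²≡8, 8²≡23, 9²≡40, 10²≡18, 11²≡39, 12²≡21, 13²≡5, 14²≡32, 15²≡20, 16²≡10, 17²≡2, 18²≡37, 19²≡33, 20²≡31 (mod 41).
The residues are {1, 2, 4, 5, 8, 9, 10, 16, 18, 20, 21, 23, 25, 31, 32, 33, 36, 37, 39, 40}; the non-residues are the remaining 20 nonzero classes.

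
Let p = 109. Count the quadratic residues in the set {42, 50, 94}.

(42/109) = -1 → non-residue.
(50/109) = -1 → non-residue.
(94/109) = +1 → QR.
Total quadratic residues among the 3: 1.

1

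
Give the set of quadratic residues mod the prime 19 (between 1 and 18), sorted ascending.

1, 4, 5, 6, 7, 9, 11, 16, 17

Square k = 1,…,9 (k and 19−k give the same square):
1²=1, 2²=4, 3²=9, 4²=16, 5²≡6, 6²≡17, 7²≡11, 8²≡7, 9²≡5 (mod 19).
So the quadratic residues mod 19 are {1, 4, 5, 6, 7, 9, 11, 16, 17}.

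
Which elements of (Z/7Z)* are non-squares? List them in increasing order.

3,5,6

Square k = 1,…,3 (k and 7−k give the same square):
1²=1, 2²=4, 3²≡2 (mod 7).
The residues are {1, 2, 4}; the non-residues are the remaining 3 nonzero classes.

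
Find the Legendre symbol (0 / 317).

Top reduces to 0: gcd > 1, so the symbol is 0.

0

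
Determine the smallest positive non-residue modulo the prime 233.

(2/233) = +1, so 2 is a residue.
(3/233) = −1, so 3 is the smallest positive non-residue mod 233.

3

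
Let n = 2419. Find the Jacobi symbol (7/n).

Reciprocity: 7 ≡ 3 and 2419 ≡ 3 (mod 4), so (7/2419) = −(2419/7).
Reduce top mod 7: now compute (4/7).
Pull out 2^2: since 7 ≡ 7 (mod 8), (2/7) = +1, so (2/7)^2 = +1.
Reached (1/7) = 1. Collecting the sign flips along the way, the symbol is -1.

-1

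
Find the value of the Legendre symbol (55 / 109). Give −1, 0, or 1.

Euler's criterion: (55/109) ≡ 55^54 (mod 109).
55^2 ≡ 82 (mod 109)
55^4 ≡ 75 (mod 109)
55^8 ≡ 66 (mod 109)
55^16 ≡ 105 (mod 109)
55^32 ≡ 16 (mod 109)
55^54 = 55^(32+16+4+2) ≡ 108 (mod 109).
Result is 108 ≡ −1, so (55/109) = −1.

-1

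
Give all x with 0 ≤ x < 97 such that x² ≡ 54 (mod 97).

97 ≡ 1 (mod 4), so we find a root by search.
Trying successive values, 32² = 1024 ≡ 54 (mod 97). The other root is 97 − 32 = 65.

32, 65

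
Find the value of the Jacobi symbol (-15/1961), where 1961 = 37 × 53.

-1

First reduce: -15 ≡ 1946 (mod 1961).
Pull out 2: since 1961 ≡ 1 (mod 8), (2/1961) = +1.
Reciprocity: 973 ≡ 1 and 1961 ≡ 1 (mod 4), so (973/1961) = +(1961/973).
Reduce top mod 973: now compute (15/973).
Reciprocity: 15 ≡ 3 and 973 ≡ 1 (mod 4), so (15/973) = +(973/15).
Reduce top mod 15: now compute (13/15).
Reciprocity: 13 ≡ 1 and 15 ≡ 3 (mod 4), so (13/15) = +(15/13).
Reduce top mod 13: now compute (2/13).
Pull out 2: since 13 ≡ 5 (mod 8), (2/13) = -1.
Reached (1/13) = 1. Collecting the sign flips along the way, the symbol is -1.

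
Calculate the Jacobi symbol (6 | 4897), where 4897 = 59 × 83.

Pull out 2: since 4897 ≡ 1 (mod 8), (2/4897) = +1.
Reciprocity: 3 ≡ 3 and 4897 ≡ 1 (mod 4), so (3/4897) = +(4897/3).
Reduce top mod 3: now compute (1/3).
Reached (1/3) = 1. Collecting the sign flips along the way, the symbol is +1.

1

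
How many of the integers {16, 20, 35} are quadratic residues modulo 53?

(16/53) = +1 → QR.
(20/53) = -1 → non-residue.
(35/53) = -1 → non-residue.
Total quadratic residues among the 3: 1.

1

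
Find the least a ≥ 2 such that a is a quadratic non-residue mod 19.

(2/19) = −1, so 2 is the smallest positive non-residue mod 19.

2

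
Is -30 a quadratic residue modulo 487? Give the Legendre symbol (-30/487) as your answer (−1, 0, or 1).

-1

First reduce: -30 ≡ 457 (mod 487).
Reciprocity: 457 ≡ 1 and 487 ≡ 3 (mod 4), so (457/487) = +(487/457).
Reduce top mod 457: now compute (30/457).
Pull out 2: since 457 ≡ 1 (mod 8), (2/457) = +1.
Reciprocity: 15 ≡ 3 and 457 ≡ 1 (mod 4), so (15/457) = +(457/15).
Reduce top mod 15: now compute (7/15).
Reciprocity: 7 ≡ 3 and 15 ≡ 3 (mod 4), so (7/15) = −(15/7).
Reduce top mod 7: now compute (1/7).
Reached (1/7) = 1. Collecting the sign flips along the way, the symbol is -1.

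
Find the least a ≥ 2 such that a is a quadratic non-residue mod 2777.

3

(2/2777) = +1, so 2 is a residue.
(3/2777) = −1, so 3 is the smallest positive non-residue mod 2777.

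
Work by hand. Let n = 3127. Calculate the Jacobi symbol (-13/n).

First reduce: -13 ≡ 3114 (mod 3127).
Pull out 2: since 3127 ≡ 7 (mod 8), (2/3127) = +1.
Reciprocity: 1557 ≡ 1 and 3127 ≡ 3 (mod 4), so (1557/3127) = +(3127/1557).
Reduce top mod 1557: now compute (13/1557).
Reciprocity: 13 ≡ 1 and 1557 ≡ 1 (mod 4), so (13/1557) = +(1557/13).
Reduce top mod 13: now compute (10/13).
Pull out 2: since 13 ≡ 5 (mod 8), (2/13) = -1.
Reciprocity: 5 ≡ 1 and 13 ≡ 1 (mod 4), so (5/13) = +(13/5).
Reduce top mod 5: now compute (3/5).
Reciprocity: 3 ≡ 3 and 5 ≡ 1 (mod 4), so (3/5) = +(5/3).
Reduce top mod 3: now compute (2/3).
Pull out 2: since 3 ≡ 3 (mod 8), (2/3) = -1.
Reached (1/3) = 1. Collecting the sign flips along the way, the symbol is +1.

1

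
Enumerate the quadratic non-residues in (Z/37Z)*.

2,5,6,8,13,14,15,17,18,19,20,22,23,24,29,31,32,35

Square k = 1,…,18 (k and 37−k give the same square):
1²=1, 2²=4, 3²=9, 4²=16, 5²=25, 6²=36, 7²≡12, 8²≡27, 9²≡7, 10²≡26, 11²≡10, 12²≡33, 13²≡21, 14²≡11, 15²≡3, 16²≡34, 17²≡30, 18²≡28 (mod 37).
The residues are {1, 3, 4, 7, 9, 10, 11, 12, 16, 21, 25, 26, 27, 28, 30, 33, 34, 36}; the non-residues are the remaining 18 nonzero classes.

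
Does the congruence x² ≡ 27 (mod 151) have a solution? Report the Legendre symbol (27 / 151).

Euler's criterion: (27/151) ≡ 27^75 (mod 151).
27^2 ≡ 125 (mod 151)
27^4 ≡ 72 (mod 151)
27^8 ≡ 50 (mod 151)
27^16 ≡ 84 (mod 151)
27^32 ≡ 110 (mod 151)
27^64 ≡ 20 (mod 151)
27^75 = 27^(64+8+2+1) ≡ 150 (mod 151).
Result is 150 ≡ −1, so (27/151) = −1.

-1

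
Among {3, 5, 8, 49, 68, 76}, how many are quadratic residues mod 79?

(3/79) = -1 → non-residue.
(5/79) = +1 → QR.
(8/79) = +1 → QR.
(49/79) = +1 → QR.
(68/79) = -1 → non-residue.
(76/79) = +1 → QR.
Total quadratic residues among the 6: 4.

4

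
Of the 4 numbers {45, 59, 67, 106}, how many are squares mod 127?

(45/127) = -1 → non-residue.
(59/127) = -1 → non-residue.
(67/127) = -1 → non-residue.
(106/127) = -1 → non-residue.
Total quadratic residues among the 4: 0.

0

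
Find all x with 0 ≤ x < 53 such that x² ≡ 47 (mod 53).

53 ≡ 1 (mod 4), so we find a root by search.
Trying successive values, 10² = 100 ≡ 47 (mod 53). The other root is 53 − 10 = 43.

10, 43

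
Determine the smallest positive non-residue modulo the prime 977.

3

(2/977) = +1, so 2 is a residue.
(3/977) = −1, so 3 is the smallest positive non-residue mod 977.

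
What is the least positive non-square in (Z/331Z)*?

(2/331) = −1, so 2 is the smallest positive non-residue mod 331.

2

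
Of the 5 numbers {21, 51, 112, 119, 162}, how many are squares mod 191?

(21/191) = -1 → non-residue.
(51/191) = +1 → QR.
(112/191) = -1 → non-residue.
(119/191) = -1 → non-residue.
(162/191) = +1 → QR.
Total quadratic residues among the 5: 2.

2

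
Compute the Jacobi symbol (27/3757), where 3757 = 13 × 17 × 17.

Reciprocity: 27 ≡ 3 and 3757 ≡ 1 (mod 4), so (27/3757) = +(3757/27).
Reduce top mod 27: now compute (4/27).
Pull out 2^2: since 27 ≡ 3 (mod 8), (2/27) = -1, so (2/27)^2 = +1.
Reached (1/27) = 1. Collecting the sign flips along the way, the symbol is +1.

1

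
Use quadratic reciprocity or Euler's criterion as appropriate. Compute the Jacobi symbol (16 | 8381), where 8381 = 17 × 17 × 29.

Pull out 2^4: since 8381 ≡ 5 (mod 8), (2/8381) = -1, so (2/8381)^4 = +1.
Reached (1/8381) = 1. Collecting the sign flips along the way, the symbol is +1.

1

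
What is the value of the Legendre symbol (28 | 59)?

1

Euler's criterion: (28/59) ≡ 28^29 (mod 59).
28^2 ≡ 17 (mod 59)
28^4 ≡ 53 (mod 59)
28^8 ≡ 36 (mod 59)
28^16 ≡ 57 (mod 59)
28^29 = 28^(16+8+4+1) ≡ 1 (mod 59).
Result is 1, so (28/59) = 1.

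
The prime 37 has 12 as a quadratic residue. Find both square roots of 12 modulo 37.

7, 30

37 ≡ 1 (mod 4), so we find a root by search.
Trying successive values, 7² = 49 ≡ 12 (mod 37). The other root is 37 − 7 = 30.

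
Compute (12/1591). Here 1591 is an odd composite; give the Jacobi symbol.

-1

Pull out 2^2: since 1591 ≡ 7 (mod 8), (2/1591) = +1, so (2/1591)^2 = +1.
Reciprocity: 3 ≡ 3 and 1591 ≡ 3 (mod 4), so (3/1591) = −(1591/3).
Reduce top mod 3: now compute (1/3).
Reached (1/3) = 1. Collecting the sign flips along the way, the symbol is -1.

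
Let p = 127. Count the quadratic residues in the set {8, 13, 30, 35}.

(8/127) = +1 → QR.
(13/127) = +1 → QR.
(30/127) = +1 → QR.
(35/127) = +1 → QR.
Total quadratic residues among the 4: 4.

4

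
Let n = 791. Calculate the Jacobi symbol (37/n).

-1

Reciprocity: 37 ≡ 1 and 791 ≡ 3 (mod 4), so (37/791) = +(791/37).
Reduce top mod 37: now compute (14/37).
Pull out 2: since 37 ≡ 5 (mod 8), (2/37) = -1.
Reciprocity: 7 ≡ 3 and 37 ≡ 1 (mod 4), so (7/37) = +(37/7).
Reduce top mod 7: now compute (2/7).
Pull out 2: since 7 ≡ 7 (mod 8), (2/7) = +1.
Reached (1/7) = 1. Collecting the sign flips along the way, the symbol is -1.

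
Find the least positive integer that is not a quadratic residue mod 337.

(2/337) = +1, so 2 is a residue.
(3/337) = +1, so 3 is a residue.
(4/337) = +1, so 4 is a residue.
(5/337) = −1, so 5 is the smallest positive non-residue mod 337.

5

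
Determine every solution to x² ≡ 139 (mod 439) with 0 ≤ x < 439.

Since 439 ≡ 3 (mod 4), a square root of 139 is 139^((439+1)/4) = 139^110 mod 439.
Repeated squaring: 139^2≡5, 139^4≡25, 139^8≡186, 139^16≡354, 139^32≡201, 139^64≡13 (mod 439).
139^110 = 139^(64+32+8+4+2) ≡ 357 (mod 439).
Check: 357² = 127449 ≡ 139 (mod 439). The two roots are 82 and 357.

82, 357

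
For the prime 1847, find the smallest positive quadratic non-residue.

(2/1847) = +1, so 2 is a residue.
(3/1847) = +1, so 3 is a residue.
(4/1847) = +1, so 4 is a residue.
(5/1847) = −1, so 5 is the smallest positive non-residue mod 1847.

5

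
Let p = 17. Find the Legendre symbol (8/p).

Pull out 2^3: since 17 ≡ 1 (mod 8), (2/17) = +1, so (2/17)^3 = +1.
Reached (1/17) = 1. Collecting the sign flips along the way, the symbol is +1.

1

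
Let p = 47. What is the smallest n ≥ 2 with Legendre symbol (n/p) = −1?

(2/47) = +1, so 2 is a residue.
(3/47) = +1, so 3 is a residue.
(4/47) = +1, so 4 is a residue.
(5/47) = −1, so 5 is the smallest positive non-residue mod 47.

5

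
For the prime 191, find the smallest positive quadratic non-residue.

7

(2/191) = +1, so 2 is a residue.
(3/191) = +1, so 3 is a residue.
(4/191) = +1, so 4 is a residue.
(5/191) = +1, so 5 is a residue.
(6/191) = +1, so 6 is a residue.
(7/191) = −1, so 7 is the smallest positive non-residue mod 191.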